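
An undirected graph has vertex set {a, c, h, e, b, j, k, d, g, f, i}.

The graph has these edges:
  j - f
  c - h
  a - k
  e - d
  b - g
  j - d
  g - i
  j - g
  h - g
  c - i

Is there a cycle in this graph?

Yes

DFS, tracking each vertex's parent; an edge to a visited non-parent vertex closes a cycle.
Start from f:
visit f (parent –)
  visit j (parent f)
    visit g (parent j)
      visit i (parent g)
        visit c (parent i)
          visit h (parent c)
            h–c: parent, skip
            h–g: g visited and ≠ parent → cycle
Cycle: g – i – c – h – g.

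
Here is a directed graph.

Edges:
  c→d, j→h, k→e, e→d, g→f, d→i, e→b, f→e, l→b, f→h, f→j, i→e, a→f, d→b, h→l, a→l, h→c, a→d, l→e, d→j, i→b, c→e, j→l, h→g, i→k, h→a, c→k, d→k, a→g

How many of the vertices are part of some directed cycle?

11

A vertex is on a directed cycle iff it belongs to a strongly connected component of size ≥ 2 (or has a self-loop).
The vertices on cycles are {a, c, d, e, f, g, h, i, j, k, l} — 11 in total.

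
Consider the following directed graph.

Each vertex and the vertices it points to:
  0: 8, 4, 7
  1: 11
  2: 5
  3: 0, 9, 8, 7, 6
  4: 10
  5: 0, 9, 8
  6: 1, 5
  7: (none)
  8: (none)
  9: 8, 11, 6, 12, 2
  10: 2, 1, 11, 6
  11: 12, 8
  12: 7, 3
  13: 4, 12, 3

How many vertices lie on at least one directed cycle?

11

A vertex is on a directed cycle iff it belongs to a strongly connected component of size ≥ 2 (or has a self-loop).
The vertices on cycles are {0, 1, 2, 3, 4, 5, 6, 9, 10, 11, 12} — 11 in total.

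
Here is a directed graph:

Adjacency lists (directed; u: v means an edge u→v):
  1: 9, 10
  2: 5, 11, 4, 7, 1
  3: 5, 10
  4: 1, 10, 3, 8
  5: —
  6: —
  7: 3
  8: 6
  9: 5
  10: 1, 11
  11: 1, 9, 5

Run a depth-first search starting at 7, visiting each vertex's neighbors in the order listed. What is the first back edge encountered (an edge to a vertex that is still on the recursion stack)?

1->10

DFS from 7 (visiting each vertex's neighbors in the order listed); mark gray on enter, black on exit:
7 gray
  3 gray
    5 gray
    5 black
    10 gray
      1 gray
        9 gray
          9→5: 5 black — skip
        9 black
        1→10: 10 is gray → back edge
First back edge: 1 → 10.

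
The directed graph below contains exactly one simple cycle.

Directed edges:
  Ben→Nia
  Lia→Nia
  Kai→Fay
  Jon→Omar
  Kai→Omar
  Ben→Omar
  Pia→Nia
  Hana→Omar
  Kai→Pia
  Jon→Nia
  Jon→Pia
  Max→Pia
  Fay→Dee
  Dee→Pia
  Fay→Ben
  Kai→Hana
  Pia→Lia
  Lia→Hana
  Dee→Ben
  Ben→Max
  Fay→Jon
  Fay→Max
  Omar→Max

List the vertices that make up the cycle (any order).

DFS with gray/black marking from Pia:
Pia gray
  Nia gray
  Nia black
  Lia gray
    Lia→Nia: Nia black — skip
    Hana gray
      Omar gray
        Max gray
          Max→Pia: Pia is gray → back edge
Back edge closes the cycle Pia → Lia → Hana → Omar → Max → Pia; its vertices are {Lia, Max, Pia, Hana, Omar}.

Lia, Max, Pia, Hana, Omar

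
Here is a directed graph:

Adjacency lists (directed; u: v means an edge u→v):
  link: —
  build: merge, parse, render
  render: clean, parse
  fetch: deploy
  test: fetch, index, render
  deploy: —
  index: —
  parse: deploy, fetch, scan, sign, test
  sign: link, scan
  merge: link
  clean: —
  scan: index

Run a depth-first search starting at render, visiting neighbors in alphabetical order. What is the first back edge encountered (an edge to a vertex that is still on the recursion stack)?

test→render

DFS from render (visiting neighbors in alphabetical order); mark gray on enter, black on exit:
render gray
  clean gray
  clean black
  parse gray
    deploy gray
    deploy black
    fetch gray
      fetch→deploy: deploy black — skip
    fetch black
    scan gray
      index gray
      index black
    scan black
    sign gray
      link gray
      link black
      sign→scan: scan black — skip
    sign black
    test gray
      test→fetch: fetch black — skip
      test→index: index black — skip
      test→render: render is gray → back edge
First back edge: test → render.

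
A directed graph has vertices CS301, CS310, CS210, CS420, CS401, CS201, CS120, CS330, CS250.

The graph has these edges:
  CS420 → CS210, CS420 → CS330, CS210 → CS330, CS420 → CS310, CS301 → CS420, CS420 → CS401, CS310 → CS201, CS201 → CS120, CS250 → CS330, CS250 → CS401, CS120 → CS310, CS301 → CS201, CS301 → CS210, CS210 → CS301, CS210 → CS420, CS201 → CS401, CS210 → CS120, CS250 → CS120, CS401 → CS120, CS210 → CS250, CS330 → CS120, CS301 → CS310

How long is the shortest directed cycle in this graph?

For each vertex v, BFS finds the shortest path from v back to v.
The shortest such closed walk is CS301 → CS210 → CS301, length 2.

2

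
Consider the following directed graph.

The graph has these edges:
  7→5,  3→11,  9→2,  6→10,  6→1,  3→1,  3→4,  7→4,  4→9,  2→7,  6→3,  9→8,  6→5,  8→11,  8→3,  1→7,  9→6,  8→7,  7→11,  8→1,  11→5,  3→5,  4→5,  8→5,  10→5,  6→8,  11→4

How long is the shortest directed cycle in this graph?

4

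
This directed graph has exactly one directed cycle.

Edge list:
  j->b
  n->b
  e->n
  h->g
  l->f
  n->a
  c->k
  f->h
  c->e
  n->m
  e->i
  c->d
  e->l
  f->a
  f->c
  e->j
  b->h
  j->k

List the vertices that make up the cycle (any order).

DFS with gray/black marking from l:
l gray
  f gray
    h gray
      g gray
      g black
    h black
    a gray
    a black
    c gray
      d gray
      d black
      k gray
      k black
      e gray
        i gray
        i black
        j gray
          b gray
            b→h: h black — skip
          b black
          j→k: k black — skip
        j black
        n gray
          n→b: b black — skip
          m gray
          m black
          n→a: a black — skip
        n black
        e→l: l is gray → back edge
Back edge closes the cycle l → f → c → e → l; its vertices are {c, e, f, l}.

c, e, f, l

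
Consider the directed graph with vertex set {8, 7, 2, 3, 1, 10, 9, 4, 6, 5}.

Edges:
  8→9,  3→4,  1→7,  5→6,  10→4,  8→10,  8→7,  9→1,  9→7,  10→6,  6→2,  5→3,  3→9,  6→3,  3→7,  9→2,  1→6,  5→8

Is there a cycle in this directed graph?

DFS with white/gray/black marking, starting from 3:
3 gray
  9 gray
    2 gray
    2 black
    1 gray
      6 gray
        6→2: 2 black — skip
        6→3: 3 is gray → back edge
Back edge found, so a cycle exists: 3 → 9 → 1 → 6 → 3.

Yes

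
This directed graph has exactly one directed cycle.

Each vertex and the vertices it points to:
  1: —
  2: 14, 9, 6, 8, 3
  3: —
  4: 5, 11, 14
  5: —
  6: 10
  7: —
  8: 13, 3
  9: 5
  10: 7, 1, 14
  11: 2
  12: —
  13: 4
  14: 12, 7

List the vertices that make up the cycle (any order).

DFS with gray/black marking from 11:
11 gray
  2 gray
    14 gray
      12 gray
      12 black
      7 gray
      7 black
    14 black
    9 gray
      5 gray
      5 black
    9 black
    6 gray
      10 gray
        10→7: 7 black — skip
        1 gray
        1 black
        10→14: 14 black — skip
      10 black
    6 black
    8 gray
      13 gray
        4 gray
          4→5: 5 black — skip
          4→11: 11 is gray → back edge
Back edge closes the cycle 11 → 2 → 8 → 13 → 4 → 11; its vertices are {2, 4, 8, 11, 13}.

2, 4, 8, 11, 13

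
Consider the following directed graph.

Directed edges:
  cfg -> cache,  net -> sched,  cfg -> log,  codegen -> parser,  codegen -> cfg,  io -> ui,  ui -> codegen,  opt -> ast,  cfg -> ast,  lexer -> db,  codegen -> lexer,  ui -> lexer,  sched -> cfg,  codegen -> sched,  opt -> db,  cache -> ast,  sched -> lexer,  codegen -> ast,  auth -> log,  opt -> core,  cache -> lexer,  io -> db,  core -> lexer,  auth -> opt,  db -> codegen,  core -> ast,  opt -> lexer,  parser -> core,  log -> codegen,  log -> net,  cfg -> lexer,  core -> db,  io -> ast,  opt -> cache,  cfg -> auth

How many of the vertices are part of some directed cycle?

A vertex is on a directed cycle iff it belongs to a strongly connected component of size ≥ 2 (or has a self-loop).
The vertices on cycles are {db, cfg, log, net, opt, auth, core, cache, lexer, sched, parser, codegen} — 12 in total.

12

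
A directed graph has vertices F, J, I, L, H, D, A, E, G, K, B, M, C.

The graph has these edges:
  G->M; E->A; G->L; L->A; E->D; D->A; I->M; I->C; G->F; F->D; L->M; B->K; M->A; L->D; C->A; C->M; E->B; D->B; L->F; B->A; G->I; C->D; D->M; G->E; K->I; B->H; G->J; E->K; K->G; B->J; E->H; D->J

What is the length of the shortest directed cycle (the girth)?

3

For each vertex v, BFS finds the shortest path from v back to v.
The shortest such closed walk is K → G → E → K, length 3.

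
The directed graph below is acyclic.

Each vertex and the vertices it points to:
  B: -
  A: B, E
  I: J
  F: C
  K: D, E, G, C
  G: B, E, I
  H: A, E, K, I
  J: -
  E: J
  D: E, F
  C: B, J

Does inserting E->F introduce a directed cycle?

Adding E→F creates a cycle iff F can already reach E.
Explore from F: no path reaches E. The graph stays acyclic.

No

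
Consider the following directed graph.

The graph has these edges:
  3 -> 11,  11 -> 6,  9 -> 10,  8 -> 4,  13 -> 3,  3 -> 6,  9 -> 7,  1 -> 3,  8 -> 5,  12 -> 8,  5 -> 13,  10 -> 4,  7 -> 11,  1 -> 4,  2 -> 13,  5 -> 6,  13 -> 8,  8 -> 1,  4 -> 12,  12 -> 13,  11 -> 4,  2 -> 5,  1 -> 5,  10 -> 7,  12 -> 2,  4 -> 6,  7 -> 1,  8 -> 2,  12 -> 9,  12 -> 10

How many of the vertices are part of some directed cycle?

12

A vertex is on a directed cycle iff it belongs to a strongly connected component of size ≥ 2 (or has a self-loop).
The vertices on cycles are {1, 2, 3, 4, 5, 7, 8, 9, 10, 11, 12, 13} — 12 in total.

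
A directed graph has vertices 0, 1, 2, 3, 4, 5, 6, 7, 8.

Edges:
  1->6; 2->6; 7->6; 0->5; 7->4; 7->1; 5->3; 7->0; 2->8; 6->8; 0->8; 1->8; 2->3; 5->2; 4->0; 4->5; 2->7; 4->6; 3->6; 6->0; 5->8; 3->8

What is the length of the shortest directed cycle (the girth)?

4

For each vertex v, BFS finds the shortest path from v back to v.
The shortest such closed walk is 4 → 5 → 2 → 7 → 4, length 4.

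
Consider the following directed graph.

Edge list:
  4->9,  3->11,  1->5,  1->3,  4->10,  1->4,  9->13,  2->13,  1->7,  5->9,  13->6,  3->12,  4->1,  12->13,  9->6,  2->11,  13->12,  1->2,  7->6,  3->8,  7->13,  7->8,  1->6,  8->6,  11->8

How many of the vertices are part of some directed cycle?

4

A vertex is on a directed cycle iff it belongs to a strongly connected component of size ≥ 2 (or has a self-loop).
The vertices on cycles are {1, 4, 12, 13} — 4 in total.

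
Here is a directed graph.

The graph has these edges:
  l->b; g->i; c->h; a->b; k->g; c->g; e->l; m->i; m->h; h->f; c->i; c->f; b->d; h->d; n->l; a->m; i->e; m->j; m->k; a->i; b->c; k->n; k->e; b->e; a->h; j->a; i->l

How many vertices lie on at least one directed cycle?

9

A vertex is on a directed cycle iff it belongs to a strongly connected component of size ≥ 2 (or has a self-loop).
The vertices on cycles are {a, b, c, e, g, i, j, l, m} — 9 in total.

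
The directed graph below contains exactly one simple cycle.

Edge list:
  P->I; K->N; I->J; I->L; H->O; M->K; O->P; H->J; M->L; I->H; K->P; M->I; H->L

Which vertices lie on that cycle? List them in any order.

DFS with gray/black marking from I:
I gray
  H gray
    O gray
      P gray
        P→I: I is gray → back edge
Back edge closes the cycle I → H → O → P → I; its vertices are {H, I, O, P}.

H, I, O, P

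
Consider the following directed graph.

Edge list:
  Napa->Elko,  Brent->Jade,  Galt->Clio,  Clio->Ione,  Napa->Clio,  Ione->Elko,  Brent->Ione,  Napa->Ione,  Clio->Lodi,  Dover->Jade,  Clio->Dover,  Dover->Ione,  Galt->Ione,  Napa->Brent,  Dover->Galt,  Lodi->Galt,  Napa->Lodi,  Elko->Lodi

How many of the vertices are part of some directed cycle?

A vertex is on a directed cycle iff it belongs to a strongly connected component of size ≥ 2 (or has a self-loop).
The vertices on cycles are {Clio, Elko, Galt, Ione, Lodi, Dover} — 6 in total.

6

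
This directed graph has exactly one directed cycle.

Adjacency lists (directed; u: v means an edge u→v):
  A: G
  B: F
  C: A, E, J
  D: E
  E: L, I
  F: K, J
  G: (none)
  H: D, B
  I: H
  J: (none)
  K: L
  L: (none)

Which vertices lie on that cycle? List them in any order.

DFS with gray/black marking from E:
E gray
  L gray
  L black
  I gray
    H gray
      D gray
        D→E: E is gray → back edge
Back edge closes the cycle E → I → H → D → E; its vertices are {D, E, H, I}.

D, E, H, I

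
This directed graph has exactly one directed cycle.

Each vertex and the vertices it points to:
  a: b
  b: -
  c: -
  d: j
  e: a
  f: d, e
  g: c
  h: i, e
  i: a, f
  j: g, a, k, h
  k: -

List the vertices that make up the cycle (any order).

DFS with gray/black marking from h:
h gray
  i gray
    a gray
      b gray
      b black
    a black
    f gray
      d gray
        j gray
          g gray
            c gray
            c black
          g black
          j→a: a black — skip
          k gray
          k black
          j→h: h is gray → back edge
Back edge closes the cycle h → i → f → d → j → h; its vertices are {d, f, h, i, j}.

d, f, h, i, j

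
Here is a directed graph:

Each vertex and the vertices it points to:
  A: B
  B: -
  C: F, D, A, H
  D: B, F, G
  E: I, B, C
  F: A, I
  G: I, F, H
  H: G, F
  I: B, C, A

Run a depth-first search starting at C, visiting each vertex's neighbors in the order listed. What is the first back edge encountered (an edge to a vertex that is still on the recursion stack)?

I->C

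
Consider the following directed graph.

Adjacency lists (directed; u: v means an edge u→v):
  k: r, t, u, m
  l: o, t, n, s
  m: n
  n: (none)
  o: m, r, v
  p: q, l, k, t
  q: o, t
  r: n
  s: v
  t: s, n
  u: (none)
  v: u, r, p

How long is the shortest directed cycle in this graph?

4

For each vertex v, BFS finds the shortest path from v back to v.
The shortest such closed walk is p → q → o → v → p, length 4.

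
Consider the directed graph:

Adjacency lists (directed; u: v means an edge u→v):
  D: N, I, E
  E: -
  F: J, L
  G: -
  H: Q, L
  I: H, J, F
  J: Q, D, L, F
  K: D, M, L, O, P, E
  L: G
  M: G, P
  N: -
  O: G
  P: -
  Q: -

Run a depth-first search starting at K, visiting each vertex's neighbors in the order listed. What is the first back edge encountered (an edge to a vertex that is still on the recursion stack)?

DFS from K (visiting each vertex's neighbors in the order listed); mark gray on enter, black on exit:
K gray
  D gray
    N gray
    N black
    I gray
      H gray
        Q gray
        Q black
        L gray
          G gray
          G black
        L black
      H black
      J gray
        J→Q: Q black — skip
        J→D: D is gray → back edge
First back edge: J → D.

J→D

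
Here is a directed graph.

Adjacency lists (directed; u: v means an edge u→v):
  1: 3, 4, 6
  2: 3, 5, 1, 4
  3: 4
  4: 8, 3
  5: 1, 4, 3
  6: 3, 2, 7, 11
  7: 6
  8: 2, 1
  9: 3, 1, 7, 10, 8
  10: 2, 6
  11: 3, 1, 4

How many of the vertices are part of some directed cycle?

9

A vertex is on a directed cycle iff it belongs to a strongly connected component of size ≥ 2 (or has a self-loop).
The vertices on cycles are {1, 2, 3, 4, 5, 6, 7, 8, 11} — 9 in total.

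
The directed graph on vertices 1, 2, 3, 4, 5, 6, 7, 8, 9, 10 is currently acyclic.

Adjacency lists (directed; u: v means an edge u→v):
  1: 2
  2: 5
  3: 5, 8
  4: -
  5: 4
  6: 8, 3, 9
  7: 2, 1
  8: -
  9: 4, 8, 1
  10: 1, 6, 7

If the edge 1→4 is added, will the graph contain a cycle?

No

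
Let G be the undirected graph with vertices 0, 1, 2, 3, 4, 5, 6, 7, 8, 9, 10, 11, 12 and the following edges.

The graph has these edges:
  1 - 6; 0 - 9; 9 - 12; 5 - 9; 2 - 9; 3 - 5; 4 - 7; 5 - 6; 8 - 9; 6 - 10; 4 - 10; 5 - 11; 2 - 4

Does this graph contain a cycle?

DFS, tracking each vertex's parent; an edge to a visited non-parent vertex closes a cycle.
Start from 11:
visit 11 (parent –)
  visit 5 (parent 11)
    visit 3 (parent 5)
      3–5: parent, skip
    visit 6 (parent 5)
      visit 1 (parent 6)
        1–6: parent, skip
      visit 10 (parent 6)
        visit 4 (parent 10)
          4–10: parent, skip
          visit 7 (parent 4)
            7–4: parent, skip
          visit 2 (parent 4)
            2–4: parent, skip
            visit 9 (parent 2)
              9–5: 5 visited and ≠ parent → cycle
Cycle: 5 – 6 – 10 – 4 – 2 – 9 – 5.

Yes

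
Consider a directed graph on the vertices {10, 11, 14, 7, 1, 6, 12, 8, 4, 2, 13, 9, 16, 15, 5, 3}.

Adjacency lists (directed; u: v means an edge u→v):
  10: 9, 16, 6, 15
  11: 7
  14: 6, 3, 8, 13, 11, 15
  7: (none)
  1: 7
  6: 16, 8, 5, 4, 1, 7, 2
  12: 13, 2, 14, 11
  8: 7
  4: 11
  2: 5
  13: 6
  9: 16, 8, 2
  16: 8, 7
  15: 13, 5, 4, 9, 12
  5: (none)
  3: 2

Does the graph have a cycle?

Yes

DFS with white/gray/black marking, starting from 11:
11 gray
  7 gray
  7 black
11 black
10 gray
  9 gray
    16 gray
      8 gray
        8→7: 7 black — skip
      8 black
      16→7: 7 black — skip
    16 black
    9→8: 8 black — skip
    2 gray
      5 gray
      5 black
    2 black
  9 black
  10→16: 16 black — skip
  6 gray
    6→16: 16 black — skip
    6→8: 8 black — skip
    6→5: 5 black — skip
    4 gray
      4→11: 11 black — skip
    4 black
    1 gray
      1→7: 7 black — skip
    1 black
    6→7: 7 black — skip
    6→2: 2 black — skip
  6 black
  15 gray
    13 gray
      13→6: 6 black — skip
    13 black
    15→5: 5 black — skip
    15→4: 4 black — skip
    15→9: 9 black — skip
    12 gray
      12→13: 13 black — skip
      12→2: 2 black — skip
      14 gray
        14→6: 6 black — skip
        3 gray
          3→2: 2 black — skip
        3 black
        14→8: 8 black — skip
        14→13: 13 black — skip
        14→11: 11 black — skip
        14→15: 15 is gray → back edge
Back edge found, so a cycle exists: 15 → 12 → 14 → 15.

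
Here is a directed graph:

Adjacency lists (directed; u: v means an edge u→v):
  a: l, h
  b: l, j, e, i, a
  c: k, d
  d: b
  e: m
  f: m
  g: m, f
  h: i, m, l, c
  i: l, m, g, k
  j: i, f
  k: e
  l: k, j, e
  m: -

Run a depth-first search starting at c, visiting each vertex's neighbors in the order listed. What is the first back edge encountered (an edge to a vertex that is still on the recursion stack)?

DFS from c (visiting each vertex's neighbors in the order listed); mark gray on enter, black on exit:
c gray
  k gray
    e gray
      m gray
      m black
    e black
  k black
  d gray
    b gray
      l gray
        l→k: k black — skip
        j gray
          i gray
            i→l: l is gray → back edge
First back edge: i → l.

i→l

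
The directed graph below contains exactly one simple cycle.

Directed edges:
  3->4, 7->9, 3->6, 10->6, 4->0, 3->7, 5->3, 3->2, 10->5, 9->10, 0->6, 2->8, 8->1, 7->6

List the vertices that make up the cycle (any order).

3, 5, 7, 9, 10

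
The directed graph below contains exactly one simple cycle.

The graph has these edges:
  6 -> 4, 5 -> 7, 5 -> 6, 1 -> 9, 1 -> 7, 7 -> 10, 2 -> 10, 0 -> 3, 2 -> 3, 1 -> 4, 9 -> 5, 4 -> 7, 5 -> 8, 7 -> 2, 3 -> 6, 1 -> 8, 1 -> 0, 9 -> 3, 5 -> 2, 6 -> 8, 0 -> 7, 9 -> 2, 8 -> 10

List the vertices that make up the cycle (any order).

DFS with gray/black marking from 6:
6 gray
  8 gray
    10 gray
    10 black
  8 black
  4 gray
    7 gray
      2 gray
        2→10: 10 black — skip
        3 gray
          3→6: 6 is gray → back edge
Back edge closes the cycle 6 → 4 → 7 → 2 → 3 → 6; its vertices are {2, 3, 4, 6, 7}.

2, 3, 4, 6, 7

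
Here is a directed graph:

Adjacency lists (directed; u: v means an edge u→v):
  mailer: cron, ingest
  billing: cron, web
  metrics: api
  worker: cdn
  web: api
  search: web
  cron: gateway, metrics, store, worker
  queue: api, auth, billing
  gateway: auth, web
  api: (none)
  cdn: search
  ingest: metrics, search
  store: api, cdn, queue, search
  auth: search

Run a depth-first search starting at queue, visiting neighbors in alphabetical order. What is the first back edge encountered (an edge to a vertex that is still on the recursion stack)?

store→queue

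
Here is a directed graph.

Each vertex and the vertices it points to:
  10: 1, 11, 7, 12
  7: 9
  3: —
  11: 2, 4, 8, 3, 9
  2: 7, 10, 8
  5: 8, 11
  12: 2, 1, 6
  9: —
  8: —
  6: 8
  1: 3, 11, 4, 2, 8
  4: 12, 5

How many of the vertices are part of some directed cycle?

7

A vertex is on a directed cycle iff it belongs to a strongly connected component of size ≥ 2 (or has a self-loop).
The vertices on cycles are {1, 2, 4, 5, 10, 11, 12} — 7 in total.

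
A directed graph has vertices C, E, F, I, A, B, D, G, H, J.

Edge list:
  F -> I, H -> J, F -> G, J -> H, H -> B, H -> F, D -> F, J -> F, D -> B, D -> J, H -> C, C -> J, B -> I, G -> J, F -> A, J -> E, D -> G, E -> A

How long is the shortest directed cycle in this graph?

For each vertex v, BFS finds the shortest path from v back to v.
The shortest such closed walk is J → H → J, length 2.

2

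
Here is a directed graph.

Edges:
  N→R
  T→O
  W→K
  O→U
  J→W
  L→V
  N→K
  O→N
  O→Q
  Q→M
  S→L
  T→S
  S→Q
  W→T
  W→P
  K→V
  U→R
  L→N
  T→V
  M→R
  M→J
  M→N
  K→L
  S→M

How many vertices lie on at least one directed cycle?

A vertex is on a directed cycle iff it belongs to a strongly connected component of size ≥ 2 (or has a self-loop).
The vertices on cycles are {J, K, L, M, N, O, Q, S, T, W} — 10 in total.

10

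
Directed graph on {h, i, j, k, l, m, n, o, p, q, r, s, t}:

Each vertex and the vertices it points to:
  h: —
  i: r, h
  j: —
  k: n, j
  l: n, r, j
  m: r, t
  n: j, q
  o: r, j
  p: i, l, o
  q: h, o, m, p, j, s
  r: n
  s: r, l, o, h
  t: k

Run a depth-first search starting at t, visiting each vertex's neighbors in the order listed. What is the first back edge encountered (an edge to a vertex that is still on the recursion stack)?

r→n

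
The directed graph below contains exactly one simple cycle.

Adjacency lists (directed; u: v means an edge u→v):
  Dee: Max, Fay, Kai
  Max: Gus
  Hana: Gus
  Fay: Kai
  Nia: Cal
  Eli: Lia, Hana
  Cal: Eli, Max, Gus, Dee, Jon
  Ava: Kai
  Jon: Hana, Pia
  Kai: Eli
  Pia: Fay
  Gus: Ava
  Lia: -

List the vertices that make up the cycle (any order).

DFS with gray/black marking from Eli:
Eli gray
  Lia gray
  Lia black
  Hana gray
    Gus gray
      Ava gray
        Kai gray
          Kai→Eli: Eli is gray → back edge
Back edge closes the cycle Eli → Hana → Gus → Ava → Kai → Eli; its vertices are {Ava, Eli, Gus, Kai, Hana}.

Ava, Eli, Gus, Kai, Hana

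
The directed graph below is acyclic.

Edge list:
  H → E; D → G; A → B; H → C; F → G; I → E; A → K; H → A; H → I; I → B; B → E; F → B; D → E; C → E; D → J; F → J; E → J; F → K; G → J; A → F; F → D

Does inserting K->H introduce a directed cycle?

Yes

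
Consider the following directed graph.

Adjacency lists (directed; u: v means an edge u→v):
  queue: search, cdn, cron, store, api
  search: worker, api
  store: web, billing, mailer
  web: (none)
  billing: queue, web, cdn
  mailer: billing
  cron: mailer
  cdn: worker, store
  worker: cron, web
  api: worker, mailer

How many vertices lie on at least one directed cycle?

9

A vertex is on a directed cycle iff it belongs to a strongly connected component of size ≥ 2 (or has a self-loop).
The vertices on cycles are {api, cdn, cron, queue, store, mailer, search, worker, billing} — 9 in total.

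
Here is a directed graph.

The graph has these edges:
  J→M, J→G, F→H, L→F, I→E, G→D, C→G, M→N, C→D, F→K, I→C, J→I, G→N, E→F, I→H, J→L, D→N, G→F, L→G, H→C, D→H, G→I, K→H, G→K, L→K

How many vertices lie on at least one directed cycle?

8

A vertex is on a directed cycle iff it belongs to a strongly connected component of size ≥ 2 (or has a self-loop).
The vertices on cycles are {C, D, E, F, G, H, I, K} — 8 in total.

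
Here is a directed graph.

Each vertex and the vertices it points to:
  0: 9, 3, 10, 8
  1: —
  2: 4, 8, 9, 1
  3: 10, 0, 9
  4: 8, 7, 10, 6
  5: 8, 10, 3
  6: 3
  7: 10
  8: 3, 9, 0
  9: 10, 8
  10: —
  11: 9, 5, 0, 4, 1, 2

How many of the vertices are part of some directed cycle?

A vertex is on a directed cycle iff it belongs to a strongly connected component of size ≥ 2 (or has a self-loop).
The vertices on cycles are {0, 3, 8, 9} — 4 in total.

4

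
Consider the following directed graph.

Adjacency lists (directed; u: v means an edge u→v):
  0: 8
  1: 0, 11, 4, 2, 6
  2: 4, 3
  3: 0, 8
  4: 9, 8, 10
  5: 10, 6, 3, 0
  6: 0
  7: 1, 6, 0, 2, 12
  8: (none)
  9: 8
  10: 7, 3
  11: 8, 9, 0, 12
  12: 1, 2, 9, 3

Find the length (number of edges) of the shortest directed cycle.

For each vertex v, BFS finds the shortest path from v back to v.
The shortest such closed walk is 12 → 1 → 11 → 12, length 3.

3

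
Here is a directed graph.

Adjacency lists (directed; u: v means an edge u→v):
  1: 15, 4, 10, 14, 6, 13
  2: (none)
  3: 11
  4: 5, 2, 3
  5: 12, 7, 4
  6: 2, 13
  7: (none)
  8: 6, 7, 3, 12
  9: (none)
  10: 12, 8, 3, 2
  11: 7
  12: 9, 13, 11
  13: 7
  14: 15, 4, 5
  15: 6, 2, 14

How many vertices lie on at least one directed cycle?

A vertex is on a directed cycle iff it belongs to a strongly connected component of size ≥ 2 (or has a self-loop).
The vertices on cycles are {4, 5, 14, 15} — 4 in total.

4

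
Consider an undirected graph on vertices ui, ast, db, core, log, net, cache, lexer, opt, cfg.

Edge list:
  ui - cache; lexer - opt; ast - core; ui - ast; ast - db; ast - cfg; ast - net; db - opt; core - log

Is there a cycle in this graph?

No

DFS, tracking each vertex's parent; an edge to a visited non-parent vertex closes a cycle.
Start from lexer:
visit lexer (parent –)
  visit opt (parent lexer)
    opt–lexer: parent, skip
    visit db (parent opt)
      visit ast (parent db)
        visit cfg (parent ast)
          cfg–ast: parent, skip
        visit ui (parent ast)
          ui–ast: parent, skip
          visit cache (parent ui)
            cache–ui: parent, skip
        visit net (parent ast)
          net–ast: parent, skip
        ast–db: parent, skip
        visit core (parent ast)
          visit log (parent core)
            log–core: parent, skip
          core–ast: parent, skip
      db–opt: parent, skip
No non-parent visited neighbor found — the graph is a forest.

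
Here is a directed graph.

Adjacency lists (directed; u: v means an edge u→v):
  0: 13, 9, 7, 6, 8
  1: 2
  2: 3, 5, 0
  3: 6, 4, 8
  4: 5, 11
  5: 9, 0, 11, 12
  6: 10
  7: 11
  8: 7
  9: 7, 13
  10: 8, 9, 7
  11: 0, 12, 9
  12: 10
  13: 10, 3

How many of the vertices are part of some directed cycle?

A vertex is on a directed cycle iff it belongs to a strongly connected component of size ≥ 2 (or has a self-loop).
The vertices on cycles are {0, 3, 4, 5, 6, 7, 8, 9, 10, 11, 12, 13} — 12 in total.

12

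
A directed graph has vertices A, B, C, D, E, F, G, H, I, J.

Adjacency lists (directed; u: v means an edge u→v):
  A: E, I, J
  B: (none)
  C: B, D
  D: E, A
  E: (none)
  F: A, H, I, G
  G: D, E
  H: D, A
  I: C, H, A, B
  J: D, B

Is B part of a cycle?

B lies on a cycle iff there is a path from B back to itself.
Exploring from B, it never reaches itself; equivalently, its strongly connected component is a singleton.

No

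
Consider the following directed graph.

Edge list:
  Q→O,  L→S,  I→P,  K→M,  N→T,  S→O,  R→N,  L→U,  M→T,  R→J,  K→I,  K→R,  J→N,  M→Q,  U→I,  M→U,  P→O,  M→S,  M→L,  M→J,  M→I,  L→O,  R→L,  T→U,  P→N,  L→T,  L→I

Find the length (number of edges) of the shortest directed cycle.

5

For each vertex v, BFS finds the shortest path from v back to v.
The shortest such closed walk is T → U → I → P → N → T, length 5.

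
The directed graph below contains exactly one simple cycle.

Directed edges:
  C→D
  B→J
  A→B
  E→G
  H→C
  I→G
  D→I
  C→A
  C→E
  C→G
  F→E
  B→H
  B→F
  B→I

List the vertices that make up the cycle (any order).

DFS with gray/black marking from B:
B gray
  H gray
    C gray
      A gray
        A→B: B is gray → back edge
Back edge closes the cycle B → H → C → A → B; its vertices are {A, B, C, H}.

A, B, C, H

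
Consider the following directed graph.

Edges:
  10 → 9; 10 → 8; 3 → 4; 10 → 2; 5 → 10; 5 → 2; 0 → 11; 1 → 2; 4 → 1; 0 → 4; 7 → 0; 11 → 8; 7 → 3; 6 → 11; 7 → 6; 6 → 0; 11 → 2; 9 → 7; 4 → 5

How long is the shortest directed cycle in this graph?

6

For each vertex v, BFS finds the shortest path from v back to v.
The shortest such closed walk is 7 → 3 → 4 → 5 → 10 → 9 → 7, length 6.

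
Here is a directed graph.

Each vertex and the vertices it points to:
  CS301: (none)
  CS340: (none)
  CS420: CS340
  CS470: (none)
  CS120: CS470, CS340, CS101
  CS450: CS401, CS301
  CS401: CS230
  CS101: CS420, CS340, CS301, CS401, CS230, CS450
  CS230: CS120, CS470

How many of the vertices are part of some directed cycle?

5

A vertex is on a directed cycle iff it belongs to a strongly connected component of size ≥ 2 (or has a self-loop).
The vertices on cycles are {CS101, CS120, CS230, CS401, CS450} — 5 in total.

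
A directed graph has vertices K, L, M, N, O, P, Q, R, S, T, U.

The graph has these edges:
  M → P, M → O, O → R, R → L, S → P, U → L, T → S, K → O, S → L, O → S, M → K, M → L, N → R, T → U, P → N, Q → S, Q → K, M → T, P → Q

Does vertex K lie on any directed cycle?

K is on a cycle iff K can reach itself via ≥1 edge.
K → O → S → P → Q → K — yes.

Yes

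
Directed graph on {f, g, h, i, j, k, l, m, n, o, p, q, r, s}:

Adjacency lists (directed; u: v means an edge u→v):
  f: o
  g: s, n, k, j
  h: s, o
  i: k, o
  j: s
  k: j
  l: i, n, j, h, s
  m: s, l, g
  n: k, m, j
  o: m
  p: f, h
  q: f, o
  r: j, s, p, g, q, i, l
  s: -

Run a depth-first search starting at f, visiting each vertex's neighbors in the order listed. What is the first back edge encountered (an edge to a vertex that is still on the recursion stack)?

i→o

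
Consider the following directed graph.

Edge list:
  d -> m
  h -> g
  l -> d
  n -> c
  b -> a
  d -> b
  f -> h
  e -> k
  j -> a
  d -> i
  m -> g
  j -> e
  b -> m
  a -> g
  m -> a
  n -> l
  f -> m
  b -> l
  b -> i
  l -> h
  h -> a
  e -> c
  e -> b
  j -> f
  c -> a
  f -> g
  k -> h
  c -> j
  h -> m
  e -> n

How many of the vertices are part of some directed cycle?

A vertex is on a directed cycle iff it belongs to a strongly connected component of size ≥ 2 (or has a self-loop).
The vertices on cycles are {b, c, d, e, j, l, n} — 7 in total.

7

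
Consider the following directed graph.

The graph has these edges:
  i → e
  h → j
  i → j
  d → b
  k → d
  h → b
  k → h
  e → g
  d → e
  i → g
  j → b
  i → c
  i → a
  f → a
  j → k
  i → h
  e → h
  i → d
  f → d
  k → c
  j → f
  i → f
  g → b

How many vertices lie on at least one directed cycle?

A vertex is on a directed cycle iff it belongs to a strongly connected component of size ≥ 2 (or has a self-loop).
The vertices on cycles are {d, e, f, h, j, k} — 6 in total.

6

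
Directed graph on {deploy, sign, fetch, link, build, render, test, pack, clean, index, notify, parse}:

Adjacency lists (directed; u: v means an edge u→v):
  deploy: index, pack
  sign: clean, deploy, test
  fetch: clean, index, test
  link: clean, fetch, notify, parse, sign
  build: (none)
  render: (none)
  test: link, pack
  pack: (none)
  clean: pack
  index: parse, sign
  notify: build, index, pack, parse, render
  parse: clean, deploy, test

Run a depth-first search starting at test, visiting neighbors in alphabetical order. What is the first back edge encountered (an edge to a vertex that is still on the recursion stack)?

DFS from test (visiting neighbors in alphabetical order); mark gray on enter, black on exit:
test gray
  link gray
    clean gray
      pack gray
      pack black
    clean black
    fetch gray
      fetch→clean: clean black — skip
      index gray
        parse gray
          parse→clean: clean black — skip
          deploy gray
            deploy→index: index is gray → back edge
First back edge: deploy → index.

deploy→index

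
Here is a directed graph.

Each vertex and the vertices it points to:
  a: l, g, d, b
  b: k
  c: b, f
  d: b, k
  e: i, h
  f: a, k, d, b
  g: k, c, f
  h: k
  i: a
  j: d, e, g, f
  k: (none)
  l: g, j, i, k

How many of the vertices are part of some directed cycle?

8

A vertex is on a directed cycle iff it belongs to a strongly connected component of size ≥ 2 (or has a self-loop).
The vertices on cycles are {a, c, e, f, g, i, j, l} — 8 in total.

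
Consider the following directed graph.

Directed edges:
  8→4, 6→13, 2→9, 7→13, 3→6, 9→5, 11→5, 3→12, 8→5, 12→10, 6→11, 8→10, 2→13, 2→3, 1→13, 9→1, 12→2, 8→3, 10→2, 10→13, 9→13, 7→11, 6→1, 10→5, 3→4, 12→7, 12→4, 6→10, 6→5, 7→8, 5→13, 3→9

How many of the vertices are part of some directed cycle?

A vertex is on a directed cycle iff it belongs to a strongly connected component of size ≥ 2 (or has a self-loop).
The vertices on cycles are {2, 3, 6, 7, 8, 10, 12} — 7 in total.

7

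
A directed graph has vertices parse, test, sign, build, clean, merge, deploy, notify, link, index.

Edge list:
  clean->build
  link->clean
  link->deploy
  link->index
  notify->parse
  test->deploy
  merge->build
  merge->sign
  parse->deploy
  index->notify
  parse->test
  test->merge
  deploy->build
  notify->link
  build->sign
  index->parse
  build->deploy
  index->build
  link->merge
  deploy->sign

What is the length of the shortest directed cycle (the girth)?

For each vertex v, BFS finds the shortest path from v back to v.
The shortest such closed walk is deploy → build → deploy, length 2.

2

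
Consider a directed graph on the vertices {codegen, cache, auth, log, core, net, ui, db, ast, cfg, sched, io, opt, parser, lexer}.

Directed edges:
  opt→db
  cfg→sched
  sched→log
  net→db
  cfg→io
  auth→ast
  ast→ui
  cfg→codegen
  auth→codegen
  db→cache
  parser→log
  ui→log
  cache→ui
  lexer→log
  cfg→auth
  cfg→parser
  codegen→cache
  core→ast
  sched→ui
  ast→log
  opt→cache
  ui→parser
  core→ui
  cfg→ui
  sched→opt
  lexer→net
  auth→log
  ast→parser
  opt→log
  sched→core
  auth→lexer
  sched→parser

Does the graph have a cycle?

DFS with white/gray/black marking, starting from io:
io gray
io black
codegen gray
  cache gray
    ui gray
      log gray
      log black
      parser gray
        parser→log: log black — skip
      parser black
    ui black
  cache black
codegen black
auth gray
  ast gray
    ast→ui: ui black — skip
    ast→parser: parser black — skip
    ast→log: log black — skip
  ast black
  auth→codegen: codegen black — skip
  lexer gray
    net gray
      db gray
        db→cache: cache black — skip
      db black
    net black
    lexer→log: log black — skip
  lexer black
  auth→log: log black — skip
auth black
core gray
  core→ast: ast black — skip
  core→ui: ui black — skip
core black
cfg gray
  cfg→io: io black — skip
  cfg→auth: auth black — skip
  cfg→ui: ui black — skip
  cfg→codegen: codegen black — skip
  cfg→parser: parser black — skip
  sched gray
    sched→parser: parser black — skip
    sched→core: core black — skip
    sched→ui: ui black — skip
    sched→log: log black — skip
    opt gray
      opt→log: log black — skip
      opt→cache: cache black — skip
      opt→db: db black — skip
    opt black
  sched black
cfg black
Every edge goes to a white or black vertex — no back edge, so the graph is acyclic.

No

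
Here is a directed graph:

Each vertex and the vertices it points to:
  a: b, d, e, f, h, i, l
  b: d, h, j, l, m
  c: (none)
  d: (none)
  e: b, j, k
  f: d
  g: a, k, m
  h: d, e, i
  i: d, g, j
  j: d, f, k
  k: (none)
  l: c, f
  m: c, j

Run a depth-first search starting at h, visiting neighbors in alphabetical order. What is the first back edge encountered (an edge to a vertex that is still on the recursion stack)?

DFS from h (visiting neighbors in alphabetical order); mark gray on enter, black on exit:
h gray
  d gray
  d black
  e gray
    b gray
      b→d: d black — skip
      b→h: h is gray → back edge
First back edge: b → h.

b→h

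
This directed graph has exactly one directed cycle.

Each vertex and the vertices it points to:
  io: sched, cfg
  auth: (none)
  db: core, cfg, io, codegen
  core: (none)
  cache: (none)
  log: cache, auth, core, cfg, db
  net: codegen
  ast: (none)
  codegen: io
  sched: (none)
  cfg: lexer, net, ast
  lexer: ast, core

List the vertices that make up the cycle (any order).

io, cfg, net, codegen

DFS with gray/black marking from cfg:
cfg gray
  lexer gray
    ast gray
    ast black
    core gray
    core black
  lexer black
  net gray
    codegen gray
      io gray
        sched gray
        sched black
        io→cfg: cfg is gray → back edge
Back edge closes the cycle cfg → net → codegen → io → cfg; its vertices are {io, cfg, net, codegen}.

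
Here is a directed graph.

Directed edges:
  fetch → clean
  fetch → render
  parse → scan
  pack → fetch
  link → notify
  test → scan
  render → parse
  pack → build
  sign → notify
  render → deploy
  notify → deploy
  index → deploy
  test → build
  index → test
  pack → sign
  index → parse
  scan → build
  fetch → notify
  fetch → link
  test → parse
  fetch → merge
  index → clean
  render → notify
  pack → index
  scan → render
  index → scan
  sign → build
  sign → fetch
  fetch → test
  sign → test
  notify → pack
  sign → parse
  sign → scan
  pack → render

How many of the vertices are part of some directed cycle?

10

A vertex is on a directed cycle iff it belongs to a strongly connected component of size ≥ 2 (or has a self-loop).
The vertices on cycles are {link, pack, scan, sign, test, fetch, index, parse, notify, render} — 10 in total.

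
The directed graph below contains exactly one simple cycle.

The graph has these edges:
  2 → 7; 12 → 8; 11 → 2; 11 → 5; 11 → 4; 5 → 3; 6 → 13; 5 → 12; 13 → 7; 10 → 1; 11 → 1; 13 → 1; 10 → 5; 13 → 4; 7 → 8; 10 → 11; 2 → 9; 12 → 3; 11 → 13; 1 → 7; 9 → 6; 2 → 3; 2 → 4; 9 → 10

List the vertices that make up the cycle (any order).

2, 9, 10, 11

DFS with gray/black marking from 9:
9 gray
  6 gray
    13 gray
      4 gray
      4 black
      1 gray
        7 gray
          8 gray
          8 black
        7 black
      1 black
      13→7: 7 black — skip
    13 black
  6 black
  10 gray
    11 gray
      2 gray
        2→4: 4 black — skip
        3 gray
        3 black
        2→7: 7 black — skip
        2→9: 9 is gray → back edge
Back edge closes the cycle 9 → 10 → 11 → 2 → 9; its vertices are {2, 9, 10, 11}.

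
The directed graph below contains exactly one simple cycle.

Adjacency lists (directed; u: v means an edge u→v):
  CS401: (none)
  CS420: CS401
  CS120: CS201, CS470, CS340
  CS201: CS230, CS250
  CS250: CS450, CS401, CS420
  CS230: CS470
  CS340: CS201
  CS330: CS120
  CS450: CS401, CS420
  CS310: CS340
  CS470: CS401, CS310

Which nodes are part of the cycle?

DFS with gray/black marking from CS340:
CS340 gray
  CS201 gray
    CS230 gray
      CS470 gray
        CS401 gray
        CS401 black
        CS310 gray
          CS310→CS340: CS340 is gray → back edge
Back edge closes the cycle CS340 → CS201 → CS230 → CS470 → CS310 → CS340; its vertices are {CS201, CS230, CS310, CS340, CS470}.

CS201, CS230, CS310, CS340, CS470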